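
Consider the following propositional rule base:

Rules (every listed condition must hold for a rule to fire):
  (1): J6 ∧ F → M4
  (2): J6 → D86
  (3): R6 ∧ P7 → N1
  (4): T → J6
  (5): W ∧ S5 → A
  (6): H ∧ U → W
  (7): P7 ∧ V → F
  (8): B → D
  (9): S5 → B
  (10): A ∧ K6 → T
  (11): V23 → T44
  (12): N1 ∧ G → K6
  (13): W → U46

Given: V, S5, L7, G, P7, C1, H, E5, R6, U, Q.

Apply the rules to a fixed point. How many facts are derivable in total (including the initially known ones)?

[1] (3) [R6 ∧ P7 → N1]; (6) [H ∧ U → W]; (7) [P7 ∧ V → F]; (9) [S5 → B]. ⇒ new: N1, W, F, B.
[2] (5) [W ∧ S5 → A]; (8) [B → D]; (12) [N1 ∧ G → K6]; (13) [W → U46]. ⇒ new: A, D, K6, U46.
[3] (10) [A ∧ K6 → T]. ⇒ new: T.
[4] (4) [T → J6]. ⇒ new: J6.
[5] (1) [J6 ∧ F → M4]; (2) [J6 → D86]. ⇒ new: M4, D86.
Closure: {A, B, C1, D, D86, E5, F, G, H, J6, K6, L7, M4, N1, P7, Q, R6, S5, T, U, U46, V, W} — 23 facts.

23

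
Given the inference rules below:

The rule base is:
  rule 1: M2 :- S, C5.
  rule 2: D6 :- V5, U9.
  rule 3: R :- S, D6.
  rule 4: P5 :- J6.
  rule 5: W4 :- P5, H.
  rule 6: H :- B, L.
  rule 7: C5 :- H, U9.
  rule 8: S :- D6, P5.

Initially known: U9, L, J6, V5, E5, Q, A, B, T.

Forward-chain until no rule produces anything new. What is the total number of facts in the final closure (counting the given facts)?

Round 1 fires rule 2, rule 4, rule 6, giving D6, P5, H.
Round 2 fires rule 5, rule 7, rule 8, giving W4, C5, S.
Round 3 fires rule 1, rule 3, giving M2, R.
Closure: {A, B, C5, D6, E5, H, J6, L, M2, P5, Q, R, S, T, U9, V5, W4} — 17 facts.

17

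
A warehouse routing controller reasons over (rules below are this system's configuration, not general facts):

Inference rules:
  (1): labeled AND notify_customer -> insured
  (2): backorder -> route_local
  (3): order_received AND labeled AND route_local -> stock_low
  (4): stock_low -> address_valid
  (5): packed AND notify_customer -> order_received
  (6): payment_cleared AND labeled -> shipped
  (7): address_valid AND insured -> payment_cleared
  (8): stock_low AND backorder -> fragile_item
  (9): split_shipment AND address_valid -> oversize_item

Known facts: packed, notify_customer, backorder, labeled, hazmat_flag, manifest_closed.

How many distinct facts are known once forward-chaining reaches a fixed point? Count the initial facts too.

14

Round 1: (1) [labeled AND notify_customer -> insured]; (2) [backorder -> route_local]; (5) [packed AND notify_customer -> order_received]. Adds insured, route_local, order_received.
Round 2: (3) [order_received AND labeled AND route_local -> stock_low]. Adds stock_low.
Round 3: (4) [stock_low -> address_valid]; (8) [stock_low AND backorder -> fragile_item]. Adds address_valid, fragile_item.
Round 4: (7) [address_valid AND insured -> payment_cleared]. Adds payment_cleared.
Round 5: (6) [payment_cleared AND labeled -> shipped]. Adds shipped.
Closure: {address_valid, backorder, fragile_item, hazmat_flag, insured, labeled, manifest_closed, notify_customer, order_received, packed, payment_cleared, route_local, shipped, stock_low} — 14 facts.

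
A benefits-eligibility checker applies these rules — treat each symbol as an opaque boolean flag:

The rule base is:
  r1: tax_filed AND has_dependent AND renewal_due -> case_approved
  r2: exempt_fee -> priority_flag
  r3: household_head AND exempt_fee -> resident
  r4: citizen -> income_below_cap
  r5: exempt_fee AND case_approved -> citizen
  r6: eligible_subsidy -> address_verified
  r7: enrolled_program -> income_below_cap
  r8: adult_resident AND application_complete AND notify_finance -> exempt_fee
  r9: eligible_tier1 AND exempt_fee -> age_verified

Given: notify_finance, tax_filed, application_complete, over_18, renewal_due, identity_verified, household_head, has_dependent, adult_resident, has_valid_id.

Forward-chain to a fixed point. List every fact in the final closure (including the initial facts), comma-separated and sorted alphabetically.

adult_resident, application_complete, case_approved, citizen, exempt_fee, has_dependent, has_valid_id, household_head, identity_verified, income_below_cap, notify_finance, over_18, priority_flag, renewal_due, resident, tax_filed

[1] r1 [tax_filed AND has_dependent AND renewal_due -> case_approved]; r8 [adult_resident AND application_complete AND notify_finance -> exempt_fee]. ⇒ new: case_approved, exempt_fee.
[2] r2 [exempt_fee -> priority_flag]; r3 [household_head AND exempt_fee -> resident]; r5 [exempt_fee AND case_approved -> citizen]. ⇒ new: priority_flag, resident, citizen.
[3] r4 [citizen -> income_below_cap]. ⇒ new: income_below_cap.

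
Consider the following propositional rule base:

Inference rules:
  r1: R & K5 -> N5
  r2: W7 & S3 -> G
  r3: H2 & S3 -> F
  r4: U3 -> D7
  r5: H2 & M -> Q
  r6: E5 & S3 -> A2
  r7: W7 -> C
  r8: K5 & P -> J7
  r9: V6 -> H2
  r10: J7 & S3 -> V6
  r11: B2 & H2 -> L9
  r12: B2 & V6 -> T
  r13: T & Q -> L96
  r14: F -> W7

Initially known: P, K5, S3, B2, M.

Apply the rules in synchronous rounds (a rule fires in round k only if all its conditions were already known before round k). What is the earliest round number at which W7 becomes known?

5

Round 1: r8 [K5 & P -> J7]. New: J7.
Round 2: r10 [J7 & S3 -> V6]. New: V6.
Round 3: r9 [V6 -> H2]; r12 [B2 & V6 -> T]. New: H2, T.
Round 4: r3 [H2 & S3 -> F]; r5 [H2 & M -> Q]; r11 [B2 & H2 -> L9]. New: F, Q, L9.
Round 5: r13 [T & Q -> L96]; r14 [F -> W7]. New: L96, W7.
W7 first appears in round 5.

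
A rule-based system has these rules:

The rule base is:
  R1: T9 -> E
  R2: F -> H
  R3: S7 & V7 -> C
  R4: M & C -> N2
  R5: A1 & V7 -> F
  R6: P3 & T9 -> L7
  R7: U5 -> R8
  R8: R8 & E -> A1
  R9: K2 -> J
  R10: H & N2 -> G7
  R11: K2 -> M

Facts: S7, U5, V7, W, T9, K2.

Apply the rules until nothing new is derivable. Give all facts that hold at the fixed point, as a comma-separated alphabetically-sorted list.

[1] R1 [T9 -> E]; R3 [S7 & V7 -> C]; R7 [U5 -> R8]; R9 [K2 -> J]; R11 [K2 -> M]. ⇒ new: E, C, R8, J, M.
[2] R4 [M & C -> N2]; R8 [R8 & E -> A1]. ⇒ new: N2, A1.
[3] R5 [A1 & V7 -> F]. ⇒ new: F.
[4] R2 [F -> H]. ⇒ new: H.
[5] R10 [H & N2 -> G7]. ⇒ new: G7.

A1, C, E, F, G7, H, J, K2, M, N2, R8, S7, T9, U5, V7, W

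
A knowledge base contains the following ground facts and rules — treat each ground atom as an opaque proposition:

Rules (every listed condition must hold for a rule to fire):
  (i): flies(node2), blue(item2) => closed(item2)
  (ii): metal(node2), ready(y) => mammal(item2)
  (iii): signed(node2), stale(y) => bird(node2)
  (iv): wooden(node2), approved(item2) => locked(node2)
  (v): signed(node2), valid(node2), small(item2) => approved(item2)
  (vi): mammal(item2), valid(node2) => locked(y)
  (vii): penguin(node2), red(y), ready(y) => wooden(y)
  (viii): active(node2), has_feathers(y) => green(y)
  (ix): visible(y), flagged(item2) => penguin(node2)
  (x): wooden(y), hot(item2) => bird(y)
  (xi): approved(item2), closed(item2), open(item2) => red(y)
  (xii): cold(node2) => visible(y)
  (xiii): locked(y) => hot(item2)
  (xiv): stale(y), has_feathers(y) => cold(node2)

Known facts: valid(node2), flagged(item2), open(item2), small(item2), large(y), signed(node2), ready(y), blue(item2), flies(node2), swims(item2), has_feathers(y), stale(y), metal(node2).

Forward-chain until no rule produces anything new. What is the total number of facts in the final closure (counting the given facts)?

[1] (i) [flies(node2), blue(item2) => closed(item2)]; (ii) [metal(node2), ready(y) => mammal(item2)]; (iii) [signed(node2), stale(y) => bird(node2)]; (v) [signed(node2), valid(node2), small(item2) => approved(item2)]; (xiv) [stale(y), has_feathers(y) => cold(node2)]. ⇒ new: closed(item2), mammal(item2), bird(node2), approved(item2), cold(node2).
[2] (vi) [mammal(item2), valid(node2) => locked(y)]; (xi) [approved(item2), closed(item2), open(item2) => red(y)]; (xii) [cold(node2) => visible(y)]. ⇒ new: locked(y), red(y), visible(y).
[3] (ix) [visible(y), flagged(item2) => penguin(node2)]; (xiii) [locked(y) => hot(item2)]. ⇒ new: penguin(node2), hot(item2).
[4] (vii) [penguin(node2), red(y), ready(y) => wooden(y)]. ⇒ new: wooden(y).
[5] (x) [wooden(y), hot(item2) => bird(y)]. ⇒ new: bird(y).
Closure: {approved(item2), bird(node2), bird(y), blue(item2), closed(item2), cold(node2), flagged(item2), flies(node2), has_feathers(y), hot(item2), large(y), locked(y), mammal(item2), metal(node2), open(item2), penguin(node2), ready(y), red(y), signed(node2), small(item2), stale(y), swims(item2), valid(node2), visible(y), wooden(y)} — 25 facts.

25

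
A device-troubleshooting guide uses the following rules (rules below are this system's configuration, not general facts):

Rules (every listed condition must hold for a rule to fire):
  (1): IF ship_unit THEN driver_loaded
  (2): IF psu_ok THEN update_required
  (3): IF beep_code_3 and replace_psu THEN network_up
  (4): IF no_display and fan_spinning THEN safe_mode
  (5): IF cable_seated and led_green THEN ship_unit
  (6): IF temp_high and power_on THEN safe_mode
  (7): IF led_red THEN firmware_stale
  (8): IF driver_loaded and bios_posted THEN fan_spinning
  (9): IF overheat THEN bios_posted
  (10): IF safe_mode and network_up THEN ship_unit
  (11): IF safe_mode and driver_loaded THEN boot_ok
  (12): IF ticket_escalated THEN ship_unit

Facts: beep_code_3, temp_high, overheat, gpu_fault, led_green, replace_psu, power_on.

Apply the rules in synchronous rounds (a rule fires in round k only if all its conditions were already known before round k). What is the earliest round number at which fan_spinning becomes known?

4

[1] (3) [IF beep_code_3 and replace_psu THEN network_up]; (6) [IF temp_high and power_on THEN safe_mode]; (9) [IF overheat THEN bios_posted]. ⇒ new: network_up, safe_mode, bios_posted.
[2] (10) [IF safe_mode and network_up THEN ship_unit]. ⇒ new: ship_unit.
[3] (1) [IF ship_unit THEN driver_loaded]. ⇒ new: driver_loaded.
[4] (8) [IF driver_loaded and bios_posted THEN fan_spinning]; (11) [IF safe_mode and driver_loaded THEN boot_ok]. ⇒ new: fan_spinning, boot_ok.
fan_spinning first appears in round 4.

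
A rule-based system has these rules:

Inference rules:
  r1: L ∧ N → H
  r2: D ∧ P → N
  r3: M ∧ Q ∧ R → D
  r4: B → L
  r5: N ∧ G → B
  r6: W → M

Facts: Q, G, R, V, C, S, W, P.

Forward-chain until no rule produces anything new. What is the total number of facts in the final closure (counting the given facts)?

[1] r6 [W → M]. ⇒ new: M.
[2] r3 [M ∧ Q ∧ R → D]. ⇒ new: D.
[3] r2 [D ∧ P → N]. ⇒ new: N.
[4] r5 [N ∧ G → B]. ⇒ new: B.
[5] r4 [B → L]. ⇒ new: L.
[6] r1 [L ∧ N → H]. ⇒ new: H.
Closure: {B, C, D, G, H, L, M, N, P, Q, R, S, V, W} — 14 facts.

14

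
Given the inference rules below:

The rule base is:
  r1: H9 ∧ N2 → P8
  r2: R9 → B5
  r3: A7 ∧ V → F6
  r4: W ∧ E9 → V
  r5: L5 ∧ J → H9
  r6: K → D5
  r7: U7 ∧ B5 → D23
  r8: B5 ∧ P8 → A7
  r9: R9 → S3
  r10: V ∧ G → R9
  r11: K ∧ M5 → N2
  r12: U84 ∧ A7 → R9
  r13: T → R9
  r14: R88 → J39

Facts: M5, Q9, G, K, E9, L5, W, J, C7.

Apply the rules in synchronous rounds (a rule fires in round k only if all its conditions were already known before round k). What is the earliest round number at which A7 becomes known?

Round 1 fires r4, r5, r6, r11, giving V, H9, D5, N2.
Round 2 fires r1, r10, giving P8, R9.
Round 3 fires r2, r9, giving B5, S3.
Round 4 fires r8, giving A7.
A7 first appears in round 4.

4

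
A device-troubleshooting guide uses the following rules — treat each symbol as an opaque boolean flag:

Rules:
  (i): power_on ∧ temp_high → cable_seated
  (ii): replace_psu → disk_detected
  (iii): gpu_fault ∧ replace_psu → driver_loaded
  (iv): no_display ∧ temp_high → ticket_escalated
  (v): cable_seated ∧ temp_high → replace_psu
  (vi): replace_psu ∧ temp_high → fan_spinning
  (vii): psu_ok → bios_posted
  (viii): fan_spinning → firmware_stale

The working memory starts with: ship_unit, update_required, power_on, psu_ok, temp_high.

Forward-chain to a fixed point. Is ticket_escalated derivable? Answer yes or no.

Round 1 fires (i), (vii), giving cable_seated, bios_posted.
Round 2 fires (v), giving replace_psu.
Round 3 fires (ii), (vi), giving disk_detected, fan_spinning.
Round 4 fires (viii), giving firmware_stale.
Fixed point reached. ticket_escalated is concluded only by (iv); (iv) needs no_display (never derived).

no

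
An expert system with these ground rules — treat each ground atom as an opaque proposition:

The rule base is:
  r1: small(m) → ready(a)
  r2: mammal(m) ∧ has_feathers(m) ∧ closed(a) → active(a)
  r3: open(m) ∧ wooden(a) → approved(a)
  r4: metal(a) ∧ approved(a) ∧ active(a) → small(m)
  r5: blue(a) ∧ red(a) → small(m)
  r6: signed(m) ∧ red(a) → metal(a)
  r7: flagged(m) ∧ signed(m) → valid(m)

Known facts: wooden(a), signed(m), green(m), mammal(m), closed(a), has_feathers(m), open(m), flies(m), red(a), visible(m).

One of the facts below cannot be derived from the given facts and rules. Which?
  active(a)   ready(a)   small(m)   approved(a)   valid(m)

Round 1: r2 [mammal(m) ∧ has_feathers(m) ∧ closed(a) → active(a)]; r3 [open(m) ∧ wooden(a) → approved(a)]; r6 [signed(m) ∧ red(a) → metal(a)]. Adds active(a), approved(a), metal(a).
Round 2: r4 [metal(a) ∧ approved(a) ∧ active(a) → small(m)]. Adds small(m).
Round 3: r1 [small(m) → ready(a)]. Adds ready(a).
Derived: small(m) (round 2), active(a) (round 1), ready(a) (round 3), approved(a) (round 1). valid(m) never appears in any round.

valid(m)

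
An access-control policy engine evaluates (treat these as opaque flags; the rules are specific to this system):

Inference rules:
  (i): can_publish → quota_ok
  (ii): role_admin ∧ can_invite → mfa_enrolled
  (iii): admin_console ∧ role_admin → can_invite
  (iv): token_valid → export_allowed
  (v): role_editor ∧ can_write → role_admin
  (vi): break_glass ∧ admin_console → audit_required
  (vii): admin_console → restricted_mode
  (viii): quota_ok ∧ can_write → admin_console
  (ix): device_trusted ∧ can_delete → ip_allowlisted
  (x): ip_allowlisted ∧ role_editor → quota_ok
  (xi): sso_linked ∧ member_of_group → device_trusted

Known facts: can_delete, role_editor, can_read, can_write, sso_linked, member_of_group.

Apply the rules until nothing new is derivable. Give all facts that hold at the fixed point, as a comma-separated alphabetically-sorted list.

admin_console, can_delete, can_invite, can_read, can_write, device_trusted, ip_allowlisted, member_of_group, mfa_enrolled, quota_ok, restricted_mode, role_admin, role_editor, sso_linked

Round 1: (v) [role_editor ∧ can_write → role_admin]; (xi) [sso_linked ∧ member_of_group → device_trusted]. Adds role_admin, device_trusted.
Round 2: (ix) [device_trusted ∧ can_delete → ip_allowlisted]. Adds ip_allowlisted.
Round 3: (x) [ip_allowlisted ∧ role_editor → quota_ok]. Adds quota_ok.
Round 4: (viii) [quota_ok ∧ can_write → admin_console]. Adds admin_console.
Round 5: (iii) [admin_console ∧ role_admin → can_invite]; (vii) [admin_console → restricted_mode]. Adds can_invite, restricted_mode.
Round 6: (ii) [role_admin ∧ can_invite → mfa_enrolled]. Adds mfa_enrolled.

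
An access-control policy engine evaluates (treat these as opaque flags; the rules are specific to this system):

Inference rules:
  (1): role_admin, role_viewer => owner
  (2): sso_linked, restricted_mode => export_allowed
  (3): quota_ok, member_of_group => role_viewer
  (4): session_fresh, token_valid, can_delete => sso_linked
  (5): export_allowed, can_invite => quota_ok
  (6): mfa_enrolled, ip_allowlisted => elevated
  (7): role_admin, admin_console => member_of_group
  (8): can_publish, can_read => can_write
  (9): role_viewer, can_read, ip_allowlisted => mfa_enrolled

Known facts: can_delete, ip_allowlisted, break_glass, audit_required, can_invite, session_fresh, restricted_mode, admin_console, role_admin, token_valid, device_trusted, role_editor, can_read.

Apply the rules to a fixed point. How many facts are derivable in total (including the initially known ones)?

21

Round 1 fires (4), (7), giving sso_linked, member_of_group.
Round 2 fires (2), giving export_allowed.
Round 3 fires (5), giving quota_ok.
Round 4 fires (3), giving role_viewer.
Round 5 fires (1), (9), giving owner, mfa_enrolled.
Round 6 fires (6), giving elevated.
Closure: {admin_console, audit_required, break_glass, can_delete, can_invite, can_read, device_trusted, elevated, export_allowed, ip_allowlisted, member_of_group, mfa_enrolled, owner, quota_ok, restricted_mode, role_admin, role_editor, role_viewer, session_fresh, sso_linked, token_valid} — 21 facts.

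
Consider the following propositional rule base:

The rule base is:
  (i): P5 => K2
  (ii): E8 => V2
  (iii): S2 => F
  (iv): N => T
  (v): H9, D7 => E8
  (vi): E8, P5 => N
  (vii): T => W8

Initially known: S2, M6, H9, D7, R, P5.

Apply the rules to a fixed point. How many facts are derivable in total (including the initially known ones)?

Round 1: (i) [P5 => K2]; (iii) [S2 => F]; (v) [H9, D7 => E8]. Adds K2, F, E8.
Round 2: (ii) [E8 => V2]; (vi) [E8, P5 => N]. Adds V2, N.
Round 3: (iv) [N => T]. Adds T.
Round 4: (vii) [T => W8]. Adds W8.
Closure: {D7, E8, F, H9, K2, M6, N, P5, R, S2, T, V2, W8} — 13 facts.

13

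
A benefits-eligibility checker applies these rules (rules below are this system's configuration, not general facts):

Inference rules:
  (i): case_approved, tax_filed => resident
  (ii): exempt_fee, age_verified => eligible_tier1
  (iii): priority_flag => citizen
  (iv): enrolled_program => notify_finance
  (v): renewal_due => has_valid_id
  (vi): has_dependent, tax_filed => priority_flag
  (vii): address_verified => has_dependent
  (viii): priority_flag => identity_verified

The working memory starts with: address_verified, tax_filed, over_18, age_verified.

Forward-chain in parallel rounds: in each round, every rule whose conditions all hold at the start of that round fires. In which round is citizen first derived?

3

Round 1: (vii) [address_verified => has_dependent]. Adds has_dependent.
Round 2: (vi) [has_dependent, tax_filed => priority_flag]. Adds priority_flag.
Round 3: (iii) [priority_flag => citizen]; (viii) [priority_flag => identity_verified]. Adds citizen, identity_verified.
citizen first appears in round 3.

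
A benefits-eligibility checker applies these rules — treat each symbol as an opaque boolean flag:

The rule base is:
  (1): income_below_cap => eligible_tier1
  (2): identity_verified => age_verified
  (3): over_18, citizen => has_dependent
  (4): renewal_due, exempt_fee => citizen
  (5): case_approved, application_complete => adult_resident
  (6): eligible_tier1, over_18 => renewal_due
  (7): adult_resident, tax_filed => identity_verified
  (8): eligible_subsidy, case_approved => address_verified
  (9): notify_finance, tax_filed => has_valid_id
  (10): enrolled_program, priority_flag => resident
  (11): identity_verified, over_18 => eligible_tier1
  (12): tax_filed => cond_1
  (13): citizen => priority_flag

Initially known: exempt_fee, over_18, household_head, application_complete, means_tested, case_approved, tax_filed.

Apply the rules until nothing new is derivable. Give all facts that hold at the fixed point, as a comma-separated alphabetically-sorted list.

Round 1: (5) [case_approved, application_complete => adult_resident]; (12) [tax_filed => cond_1]. New: adult_resident, cond_1.
Round 2: (7) [adult_resident, tax_filed => identity_verified]. New: identity_verified.
Round 3: (2) [identity_verified => age_verified]; (11) [identity_verified, over_18 => eligible_tier1]. New: age_verified, eligible_tier1.
Round 4: (6) [eligible_tier1, over_18 => renewal_due]. New: renewal_due.
Round 5: (4) [renewal_due, exempt_fee => citizen]. New: citizen.
Round 6: (3) [over_18, citizen => has_dependent]; (13) [citizen => priority_flag]. New: has_dependent, priority_flag.

adult_resident, age_verified, application_complete, case_approved, citizen, cond_1, eligible_tier1, exempt_fee, has_dependent, household_head, identity_verified, means_tested, over_18, priority_flag, renewal_due, tax_filed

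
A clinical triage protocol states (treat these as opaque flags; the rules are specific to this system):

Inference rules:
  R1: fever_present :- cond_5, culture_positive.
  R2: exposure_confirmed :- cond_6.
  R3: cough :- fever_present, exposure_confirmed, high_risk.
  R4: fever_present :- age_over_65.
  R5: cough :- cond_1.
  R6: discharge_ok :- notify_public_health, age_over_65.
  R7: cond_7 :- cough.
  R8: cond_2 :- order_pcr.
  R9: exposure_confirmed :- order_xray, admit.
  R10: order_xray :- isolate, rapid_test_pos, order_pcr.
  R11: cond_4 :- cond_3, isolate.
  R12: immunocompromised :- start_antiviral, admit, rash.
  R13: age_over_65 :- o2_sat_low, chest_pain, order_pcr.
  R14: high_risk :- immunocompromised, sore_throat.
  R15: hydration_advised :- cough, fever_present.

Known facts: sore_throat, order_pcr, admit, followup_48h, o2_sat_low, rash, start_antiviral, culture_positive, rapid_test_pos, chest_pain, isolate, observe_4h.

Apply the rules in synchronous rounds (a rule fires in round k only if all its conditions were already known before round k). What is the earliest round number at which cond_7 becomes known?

4

Round 1: R8 [cond_2 :- order_pcr.]; R10 [order_xray :- isolate, rapid_test_pos, order_pcr.]; R12 [immunocompromised :- start_antiviral, admit, rash.]; R13 [age_over_65 :- o2_sat_low, chest_pain, order_pcr.]. New: cond_2, order_xray, immunocompromised, age_over_65.
Round 2: R4 [fever_present :- age_over_65.]; R9 [exposure_confirmed :- order_xray, admit.]; R14 [high_risk :- immunocompromised, sore_throat.]. New: fever_present, exposure_confirmed, high_risk.
Round 3: R3 [cough :- fever_present, exposure_confirmed, high_risk.]. New: cough.
Round 4: R7 [cond_7 :- cough.]; R15 [hydration_advised :- cough, fever_present.]. New: cond_7, hydration_advised.
cond_7 first appears in round 4.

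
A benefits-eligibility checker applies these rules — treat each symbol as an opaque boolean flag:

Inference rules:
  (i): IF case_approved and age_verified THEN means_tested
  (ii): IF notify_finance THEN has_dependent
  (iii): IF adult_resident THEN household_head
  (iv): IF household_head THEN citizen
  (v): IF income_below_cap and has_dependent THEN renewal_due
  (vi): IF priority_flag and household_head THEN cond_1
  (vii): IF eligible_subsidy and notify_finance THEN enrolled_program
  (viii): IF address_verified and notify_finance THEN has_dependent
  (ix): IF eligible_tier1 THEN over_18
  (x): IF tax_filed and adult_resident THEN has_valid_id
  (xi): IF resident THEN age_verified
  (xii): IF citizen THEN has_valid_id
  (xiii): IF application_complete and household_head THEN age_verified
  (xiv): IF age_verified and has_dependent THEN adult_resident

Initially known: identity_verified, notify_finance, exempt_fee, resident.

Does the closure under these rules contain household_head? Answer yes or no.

Round 1: (ii) [IF notify_finance THEN has_dependent]; (xi) [IF resident THEN age_verified]. New: has_dependent, age_verified.
Round 2: (xiv) [IF age_verified and has_dependent THEN adult_resident]. New: adult_resident.
Round 3: (iii) [IF adult_resident THEN household_head]. New: household_head.
Round 4: (iv) [IF household_head THEN citizen]. New: citizen.
Round 5: (xii) [IF citizen THEN has_valid_id]. New: has_valid_id.
household_head appears in round 3, so it is derivable.

yes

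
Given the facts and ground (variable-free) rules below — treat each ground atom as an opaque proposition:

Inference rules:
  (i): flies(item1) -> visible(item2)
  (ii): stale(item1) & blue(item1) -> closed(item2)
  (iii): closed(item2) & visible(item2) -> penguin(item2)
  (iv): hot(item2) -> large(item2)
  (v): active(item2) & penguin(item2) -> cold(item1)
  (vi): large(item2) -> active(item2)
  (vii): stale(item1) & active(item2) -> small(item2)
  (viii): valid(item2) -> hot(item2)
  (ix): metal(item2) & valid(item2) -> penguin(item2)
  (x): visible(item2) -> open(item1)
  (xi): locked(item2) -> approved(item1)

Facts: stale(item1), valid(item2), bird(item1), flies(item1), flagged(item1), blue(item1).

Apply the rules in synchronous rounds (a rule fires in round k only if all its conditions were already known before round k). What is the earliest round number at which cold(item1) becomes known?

4

Round 1 — (i), (ii), (viii), derive visible(item2), closed(item2), hot(item2).
Round 2 — (iii), (iv), (x), derive penguin(item2), large(item2), open(item1).
Round 3 — (vi), derive active(item2).
Round 4 — (v), (vii), derive cold(item1), small(item2).
cold(item1) first appears in round 4.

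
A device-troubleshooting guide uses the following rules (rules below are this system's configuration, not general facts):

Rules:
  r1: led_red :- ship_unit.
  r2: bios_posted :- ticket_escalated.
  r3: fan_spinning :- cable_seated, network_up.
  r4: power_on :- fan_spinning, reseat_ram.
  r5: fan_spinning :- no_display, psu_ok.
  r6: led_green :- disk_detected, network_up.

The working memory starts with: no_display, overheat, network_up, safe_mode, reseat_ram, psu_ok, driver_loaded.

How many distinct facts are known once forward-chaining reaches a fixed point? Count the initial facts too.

Round 1 — r5, derive fan_spinning.
Round 2 — r4, derive power_on.
Closure: {driver_loaded, fan_spinning, network_up, no_display, overheat, power_on, psu_ok, reseat_ram, safe_mode} — 9 facts.

9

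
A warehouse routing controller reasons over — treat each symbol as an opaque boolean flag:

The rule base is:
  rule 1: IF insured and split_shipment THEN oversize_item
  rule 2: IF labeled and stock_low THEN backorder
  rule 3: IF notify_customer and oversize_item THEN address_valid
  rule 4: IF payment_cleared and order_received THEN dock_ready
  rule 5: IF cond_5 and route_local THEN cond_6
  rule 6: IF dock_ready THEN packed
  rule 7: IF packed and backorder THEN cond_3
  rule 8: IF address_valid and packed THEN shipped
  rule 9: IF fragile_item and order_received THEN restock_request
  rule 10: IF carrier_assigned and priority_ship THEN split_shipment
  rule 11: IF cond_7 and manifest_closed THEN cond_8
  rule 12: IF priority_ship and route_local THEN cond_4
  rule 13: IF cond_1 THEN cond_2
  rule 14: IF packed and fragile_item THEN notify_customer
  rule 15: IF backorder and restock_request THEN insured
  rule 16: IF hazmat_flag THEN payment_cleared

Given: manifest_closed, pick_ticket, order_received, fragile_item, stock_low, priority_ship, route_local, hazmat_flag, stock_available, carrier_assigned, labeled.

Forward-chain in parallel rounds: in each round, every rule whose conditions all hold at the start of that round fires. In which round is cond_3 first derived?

Round 1 — rule 2, rule 9, rule 10, rule 12, rule 16, derive backorder, restock_request, split_shipment, cond_4, payment_cleared.
Round 2 — rule 4, rule 15, derive dock_ready, insured.
Round 3 — rule 1, rule 6, derive oversize_item, packed.
Round 4 — rule 7, rule 14, derive cond_3, notify_customer.
cond_3 first appears in round 4.

4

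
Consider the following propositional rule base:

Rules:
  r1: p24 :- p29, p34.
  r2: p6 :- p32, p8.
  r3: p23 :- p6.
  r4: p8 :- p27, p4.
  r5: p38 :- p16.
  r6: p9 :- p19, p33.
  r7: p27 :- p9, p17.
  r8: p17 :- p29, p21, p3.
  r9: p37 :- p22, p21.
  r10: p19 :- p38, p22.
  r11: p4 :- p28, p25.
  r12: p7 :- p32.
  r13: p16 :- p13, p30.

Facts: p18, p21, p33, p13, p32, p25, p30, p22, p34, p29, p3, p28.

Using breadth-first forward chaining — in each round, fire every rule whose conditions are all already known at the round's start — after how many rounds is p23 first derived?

Round 1: r1 [p24 :- p29, p34.]; r8 [p17 :- p29, p21, p3.]; r9 [p37 :- p22, p21.]; r11 [p4 :- p28, p25.]; r12 [p7 :- p32.]; r13 [p16 :- p13, p30.]. Adds p24, p17, p37, p4, p7, p16.
Round 2: r5 [p38 :- p16.]. Adds p38.
Round 3: r10 [p19 :- p38, p22.]. Adds p19.
Round 4: r6 [p9 :- p19, p33.]. Adds p9.
Round 5: r7 [p27 :- p9, p17.]. Adds p27.
Round 6: r4 [p8 :- p27, p4.]. Adds p8.
Round 7: r2 [p6 :- p32, p8.]. Adds p6.
Round 8: r3 [p23 :- p6.]. Adds p23.
p23 first appears in round 8.

8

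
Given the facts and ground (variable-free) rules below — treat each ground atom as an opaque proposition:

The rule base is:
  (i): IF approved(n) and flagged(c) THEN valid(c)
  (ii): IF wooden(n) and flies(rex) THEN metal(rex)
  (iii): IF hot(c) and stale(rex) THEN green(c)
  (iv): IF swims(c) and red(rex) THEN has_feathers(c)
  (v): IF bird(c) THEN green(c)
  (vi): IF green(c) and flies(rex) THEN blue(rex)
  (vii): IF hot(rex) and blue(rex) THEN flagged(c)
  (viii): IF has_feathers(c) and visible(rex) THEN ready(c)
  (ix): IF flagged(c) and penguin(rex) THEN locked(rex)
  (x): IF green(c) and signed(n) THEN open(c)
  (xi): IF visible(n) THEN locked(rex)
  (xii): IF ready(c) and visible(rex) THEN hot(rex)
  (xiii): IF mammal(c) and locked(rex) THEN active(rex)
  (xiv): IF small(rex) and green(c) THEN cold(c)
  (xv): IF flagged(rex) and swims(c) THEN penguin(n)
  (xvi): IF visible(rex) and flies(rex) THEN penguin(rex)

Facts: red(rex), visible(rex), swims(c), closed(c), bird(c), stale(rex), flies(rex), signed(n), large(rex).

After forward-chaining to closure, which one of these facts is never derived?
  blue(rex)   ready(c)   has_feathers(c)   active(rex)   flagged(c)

active(rex)

Round 1 — (iv), (v), (xvi), derive has_feathers(c), green(c), penguin(rex).
Round 2 — (vi), (viii), (x), derive blue(rex), ready(c), open(c).
Round 3 — (xii), derive hot(rex).
Round 4 — (vii), derive flagged(c).
Round 5 — (ix), derive locked(rex).
Derived: flagged(c) (round 4), blue(rex) (round 2), ready(c) (round 2), has_feathers(c) (round 1). active(rex) never appears in any round.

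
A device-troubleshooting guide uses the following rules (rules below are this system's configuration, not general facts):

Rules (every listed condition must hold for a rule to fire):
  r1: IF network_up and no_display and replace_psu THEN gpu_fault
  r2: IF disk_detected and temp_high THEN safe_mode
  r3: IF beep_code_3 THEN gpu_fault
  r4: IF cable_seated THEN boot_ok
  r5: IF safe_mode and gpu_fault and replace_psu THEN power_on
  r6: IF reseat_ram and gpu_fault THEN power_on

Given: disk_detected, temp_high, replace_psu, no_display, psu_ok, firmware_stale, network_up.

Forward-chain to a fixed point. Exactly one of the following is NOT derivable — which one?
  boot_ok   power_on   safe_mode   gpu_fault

Round 1: r1 [IF network_up and no_display and replace_psu THEN gpu_fault]; r2 [IF disk_detected and temp_high THEN safe_mode]. Adds gpu_fault, safe_mode.
Round 2: r5 [IF safe_mode and gpu_fault and replace_psu THEN power_on]. Adds power_on.
Derived: power_on (round 2), gpu_fault (round 1), safe_mode (round 1). boot_ok never appears in any round.

boot_ok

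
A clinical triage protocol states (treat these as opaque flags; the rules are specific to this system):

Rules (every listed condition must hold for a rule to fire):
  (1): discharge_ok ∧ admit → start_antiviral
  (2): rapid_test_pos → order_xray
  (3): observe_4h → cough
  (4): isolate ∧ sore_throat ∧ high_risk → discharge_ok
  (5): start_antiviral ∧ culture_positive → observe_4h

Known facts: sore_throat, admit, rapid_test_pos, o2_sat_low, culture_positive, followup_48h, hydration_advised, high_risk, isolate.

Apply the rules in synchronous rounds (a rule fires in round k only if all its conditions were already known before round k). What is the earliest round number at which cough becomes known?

Round 1 — (2), (4), derive order_xray, discharge_ok.
Round 2 — (1), derive start_antiviral.
Round 3 — (5), derive observe_4h.
Round 4 — (3), derive cough.
cough first appears in round 4.

4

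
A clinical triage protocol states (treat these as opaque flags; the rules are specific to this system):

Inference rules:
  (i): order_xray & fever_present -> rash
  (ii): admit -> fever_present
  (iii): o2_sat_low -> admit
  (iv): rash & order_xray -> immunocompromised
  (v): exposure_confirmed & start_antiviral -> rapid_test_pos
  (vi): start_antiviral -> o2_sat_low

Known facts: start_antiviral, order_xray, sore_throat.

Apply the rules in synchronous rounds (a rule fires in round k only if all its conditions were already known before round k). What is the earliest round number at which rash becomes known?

[1] (vi) [start_antiviral -> o2_sat_low]. ⇒ new: o2_sat_low.
[2] (iii) [o2_sat_low -> admit]. ⇒ new: admit.
[3] (ii) [admit -> fever_present]. ⇒ new: fever_present.
[4] (i) [order_xray & fever_present -> rash]. ⇒ new: rash.
rash first appears in round 4.

4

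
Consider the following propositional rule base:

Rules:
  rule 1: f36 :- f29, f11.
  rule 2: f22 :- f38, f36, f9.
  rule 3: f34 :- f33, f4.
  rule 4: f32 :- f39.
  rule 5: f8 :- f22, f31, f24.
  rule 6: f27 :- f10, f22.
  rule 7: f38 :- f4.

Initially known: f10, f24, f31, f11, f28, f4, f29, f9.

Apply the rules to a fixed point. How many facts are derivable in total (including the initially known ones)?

13

Round 1: rule 1 [f36 :- f29, f11.]; rule 7 [f38 :- f4.]. Adds f36, f38.
Round 2: rule 2 [f22 :- f38, f36, f9.]. Adds f22.
Round 3: rule 5 [f8 :- f22, f31, f24.]; rule 6 [f27 :- f10, f22.]. Adds f8, f27.
Closure: {f10, f11, f22, f24, f27, f28, f29, f31, f36, f38, f4, f8, f9} — 13 facts.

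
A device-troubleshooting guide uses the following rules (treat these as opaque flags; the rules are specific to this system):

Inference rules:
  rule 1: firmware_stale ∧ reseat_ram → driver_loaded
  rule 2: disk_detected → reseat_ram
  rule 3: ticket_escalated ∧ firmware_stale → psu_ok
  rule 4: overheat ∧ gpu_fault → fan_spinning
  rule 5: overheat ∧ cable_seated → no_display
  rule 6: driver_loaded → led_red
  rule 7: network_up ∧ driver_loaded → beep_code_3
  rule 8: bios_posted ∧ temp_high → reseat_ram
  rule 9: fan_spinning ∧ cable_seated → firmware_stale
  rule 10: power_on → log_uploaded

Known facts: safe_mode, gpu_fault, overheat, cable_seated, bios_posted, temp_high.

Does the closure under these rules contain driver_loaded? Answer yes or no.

Round 1: rule 4 [overheat ∧ gpu_fault → fan_spinning]; rule 5 [overheat ∧ cable_seated → no_display]; rule 8 [bios_posted ∧ temp_high → reseat_ram]. New: fan_spinning, no_display, reseat_ram.
Round 2: rule 9 [fan_spinning ∧ cable_seated → firmware_stale]. New: firmware_stale.
Round 3: rule 1 [firmware_stale ∧ reseat_ram → driver_loaded]. New: driver_loaded.
Round 4: rule 6 [driver_loaded → led_red]. New: led_red.
driver_loaded appears in round 3, so it is derivable.

yes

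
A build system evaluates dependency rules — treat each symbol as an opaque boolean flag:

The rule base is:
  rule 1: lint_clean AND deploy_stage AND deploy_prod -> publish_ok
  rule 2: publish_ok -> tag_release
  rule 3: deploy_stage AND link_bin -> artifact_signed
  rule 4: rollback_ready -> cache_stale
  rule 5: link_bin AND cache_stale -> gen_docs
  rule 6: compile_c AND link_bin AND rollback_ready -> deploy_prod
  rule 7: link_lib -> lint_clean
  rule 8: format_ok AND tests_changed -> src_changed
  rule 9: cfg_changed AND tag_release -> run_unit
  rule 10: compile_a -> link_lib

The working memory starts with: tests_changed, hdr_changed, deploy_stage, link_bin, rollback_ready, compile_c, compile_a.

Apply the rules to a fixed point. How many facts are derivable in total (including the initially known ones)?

[1] rule 3 [deploy_stage AND link_bin -> artifact_signed]; rule 4 [rollback_ready -> cache_stale]; rule 6 [compile_c AND link_bin AND rollback_ready -> deploy_prod]; rule 10 [compile_a -> link_lib]. ⇒ new: artifact_signed, cache_stale, deploy_prod, link_lib.
[2] rule 5 [link_bin AND cache_stale -> gen_docs]; rule 7 [link_lib -> lint_clean]. ⇒ new: gen_docs, lint_clean.
[3] rule 1 [lint_clean AND deploy_stage AND deploy_prod -> publish_ok]. ⇒ new: publish_ok.
[4] rule 2 [publish_ok -> tag_release]. ⇒ new: tag_release.
Closure: {artifact_signed, cache_stale, compile_a, compile_c, deploy_prod, deploy_stage, gen_docs, hdr_changed, link_bin, link_lib, lint_clean, publish_ok, rollback_ready, tag_release, tests_changed} — 15 facts.

15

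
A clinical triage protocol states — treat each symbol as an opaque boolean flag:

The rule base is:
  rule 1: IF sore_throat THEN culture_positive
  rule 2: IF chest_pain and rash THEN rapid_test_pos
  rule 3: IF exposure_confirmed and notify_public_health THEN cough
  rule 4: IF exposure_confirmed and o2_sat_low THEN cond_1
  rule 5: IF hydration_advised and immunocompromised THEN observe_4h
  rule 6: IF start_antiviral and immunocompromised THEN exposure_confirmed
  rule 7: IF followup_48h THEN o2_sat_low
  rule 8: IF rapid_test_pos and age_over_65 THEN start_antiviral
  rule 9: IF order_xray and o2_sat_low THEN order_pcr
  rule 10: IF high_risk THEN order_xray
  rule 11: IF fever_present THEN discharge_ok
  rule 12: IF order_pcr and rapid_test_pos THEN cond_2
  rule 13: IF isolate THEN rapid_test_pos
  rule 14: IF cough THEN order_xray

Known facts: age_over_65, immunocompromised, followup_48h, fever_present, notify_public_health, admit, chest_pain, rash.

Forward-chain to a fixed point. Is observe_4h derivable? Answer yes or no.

no

Round 1: rule 2 [IF chest_pain and rash THEN rapid_test_pos]; rule 7 [IF followup_48h THEN o2_sat_low]; rule 11 [IF fever_present THEN discharge_ok]. Adds rapid_test_pos, o2_sat_low, discharge_ok.
Round 2: rule 8 [IF rapid_test_pos and age_over_65 THEN start_antiviral]. Adds start_antiviral.
Round 3: rule 6 [IF start_antiviral and immunocompromised THEN exposure_confirmed]. Adds exposure_confirmed.
Round 4: rule 3 [IF exposure_confirmed and notify_public_health THEN cough]; rule 4 [IF exposure_confirmed and o2_sat_low THEN cond_1]. Adds cough, cond_1.
Round 5: rule 14 [IF cough THEN order_xray]. Adds order_xray.
Round 6: rule 9 [IF order_xray and o2_sat_low THEN order_pcr]. Adds order_pcr.
Round 7: rule 12 [IF order_pcr and rapid_test_pos THEN cond_2]. Adds cond_2.
Fixed point reached. observe_4h is concluded only by rule 5; rule 5 needs hydration_advised (never derived).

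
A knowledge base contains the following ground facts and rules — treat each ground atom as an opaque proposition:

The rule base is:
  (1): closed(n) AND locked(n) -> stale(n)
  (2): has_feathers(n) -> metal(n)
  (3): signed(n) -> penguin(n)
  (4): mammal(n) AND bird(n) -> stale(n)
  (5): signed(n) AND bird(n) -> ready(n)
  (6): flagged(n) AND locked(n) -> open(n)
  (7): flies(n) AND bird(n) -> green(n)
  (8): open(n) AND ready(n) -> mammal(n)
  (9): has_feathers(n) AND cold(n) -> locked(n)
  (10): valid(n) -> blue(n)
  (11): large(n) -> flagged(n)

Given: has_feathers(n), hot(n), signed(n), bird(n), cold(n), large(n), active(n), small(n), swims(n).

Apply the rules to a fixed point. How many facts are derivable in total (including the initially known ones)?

17

[1] (2) [has_feathers(n) -> metal(n)]; (3) [signed(n) -> penguin(n)]; (5) [signed(n) AND bird(n) -> ready(n)]; (9) [has_feathers(n) AND cold(n) -> locked(n)]; (11) [large(n) -> flagged(n)]. ⇒ new: metal(n), penguin(n), ready(n), locked(n), flagged(n).
[2] (6) [flagged(n) AND locked(n) -> open(n)]. ⇒ new: open(n).
[3] (8) [open(n) AND ready(n) -> mammal(n)]. ⇒ new: mammal(n).
[4] (4) [mammal(n) AND bird(n) -> stale(n)]. ⇒ new: stale(n).
Closure: {active(n), bird(n), cold(n), flagged(n), has_feathers(n), hot(n), large(n), locked(n), mammal(n), metal(n), open(n), penguin(n), ready(n), signed(n), small(n), stale(n), swims(n)} — 17 facts.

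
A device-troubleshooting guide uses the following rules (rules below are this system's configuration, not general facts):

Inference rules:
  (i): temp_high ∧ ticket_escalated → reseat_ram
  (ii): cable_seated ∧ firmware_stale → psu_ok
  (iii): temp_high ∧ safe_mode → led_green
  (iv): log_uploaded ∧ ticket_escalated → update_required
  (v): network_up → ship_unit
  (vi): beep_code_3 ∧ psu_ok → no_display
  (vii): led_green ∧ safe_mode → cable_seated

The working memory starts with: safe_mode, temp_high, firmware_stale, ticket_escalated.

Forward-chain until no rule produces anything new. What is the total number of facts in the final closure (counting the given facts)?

Round 1 — (i), (iii), derive reseat_ram, led_green.
Round 2 — (vii), derive cable_seated.
Round 3 — (ii), derive psu_ok.
Closure: {cable_seated, firmware_stale, led_green, psu_ok, reseat_ram, safe_mode, temp_high, ticket_escalated} — 8 facts.

8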